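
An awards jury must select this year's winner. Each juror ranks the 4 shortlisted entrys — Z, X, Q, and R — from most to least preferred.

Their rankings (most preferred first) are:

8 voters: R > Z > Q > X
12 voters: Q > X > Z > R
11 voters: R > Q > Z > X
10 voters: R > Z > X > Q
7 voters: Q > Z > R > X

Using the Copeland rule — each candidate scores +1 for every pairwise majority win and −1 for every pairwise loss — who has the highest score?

R

Pairwise results:
  Z vs X: Z wins 36–12.
  Z vs Q: Q wins 30–18.
  Z vs R: R wins 29–19.
  X vs Q: Q wins 38–10.
  X vs R: R wins 36–12.
  Q vs R: R wins 29–19.
Copeland scores (wins − losses):
  Z: 1 − 2 = -1
  X: 0 − 3 = -3
  Q: 2 − 1 = 1
  R: 3 − 0 = 3
R has the best Copeland score.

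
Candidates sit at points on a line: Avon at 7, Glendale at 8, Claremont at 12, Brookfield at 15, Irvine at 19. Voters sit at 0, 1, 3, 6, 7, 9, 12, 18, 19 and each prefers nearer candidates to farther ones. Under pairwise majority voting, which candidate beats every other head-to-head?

Avon

With single-peaked preferences on a line, the Condorcet winner is the candidate closest to the median voter.
The median voter (position 7) is closest to Avon at 7.
Check: Avon vs Claremont — voters closer to Avon: 6 of 9.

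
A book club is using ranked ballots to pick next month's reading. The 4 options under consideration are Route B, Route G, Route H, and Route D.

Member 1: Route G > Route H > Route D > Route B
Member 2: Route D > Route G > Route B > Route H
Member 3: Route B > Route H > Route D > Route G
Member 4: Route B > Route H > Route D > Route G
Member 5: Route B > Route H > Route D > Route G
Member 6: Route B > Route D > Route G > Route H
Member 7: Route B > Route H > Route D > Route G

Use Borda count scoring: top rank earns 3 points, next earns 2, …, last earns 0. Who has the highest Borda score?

Route B

Borda scores:
  Route B: 0 + 1 + 3 + 3 + 3 + 3 + 3 = 16
  Route G: 3 + 2 + 0 + 0 + 0 + 1 + 0 = 6
  Route H: 2 + 0 + 2 + 2 + 2 + 0 + 2 = 10
  Route D: 1 + 3 + 1 + 1 + 1 + 2 + 1 = 10
Route B has the highest total.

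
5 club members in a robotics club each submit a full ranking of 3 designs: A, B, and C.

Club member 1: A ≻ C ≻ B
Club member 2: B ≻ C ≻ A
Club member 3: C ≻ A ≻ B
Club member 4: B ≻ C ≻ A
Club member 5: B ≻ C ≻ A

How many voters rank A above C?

Ballots ranking A above C: 1.
Ballots ranking C above A: 4.
So 1 of 5 voters prefer A to C.

1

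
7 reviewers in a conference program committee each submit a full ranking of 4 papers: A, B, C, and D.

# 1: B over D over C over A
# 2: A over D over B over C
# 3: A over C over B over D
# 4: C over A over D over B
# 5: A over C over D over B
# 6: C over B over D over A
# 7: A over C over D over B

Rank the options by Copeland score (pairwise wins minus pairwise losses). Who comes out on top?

Pairwise results:
  A vs B: A wins 5–2.
  A vs C: A wins 4–3.
  A vs D: A wins 5–2.
  B vs C: C wins 5–2.
  B vs D: D wins 4–3.
  C vs D: C wins 5–2.
Copeland scores (wins − losses):
  A: 3 − 0 = 3
  B: 0 − 3 = -3
  C: 2 − 1 = 1
  D: 1 − 2 = -1
A has the best Copeland score.

A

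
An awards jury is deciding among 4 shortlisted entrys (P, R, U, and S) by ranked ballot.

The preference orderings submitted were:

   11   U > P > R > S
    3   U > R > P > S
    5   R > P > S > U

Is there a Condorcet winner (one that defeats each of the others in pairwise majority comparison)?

Yes

Head-to-head results (19 voters total):
P vs R: P wins 11–8.
P vs U: U wins 14–5.
P vs S: P wins 19–0.
R vs U: U wins 14–5.
R vs S: R wins 19–0.
U vs S: U wins 14–5.
U beats each rival — P (14–5), R (14–5), S (14–5) — so U is the Condorcet winner.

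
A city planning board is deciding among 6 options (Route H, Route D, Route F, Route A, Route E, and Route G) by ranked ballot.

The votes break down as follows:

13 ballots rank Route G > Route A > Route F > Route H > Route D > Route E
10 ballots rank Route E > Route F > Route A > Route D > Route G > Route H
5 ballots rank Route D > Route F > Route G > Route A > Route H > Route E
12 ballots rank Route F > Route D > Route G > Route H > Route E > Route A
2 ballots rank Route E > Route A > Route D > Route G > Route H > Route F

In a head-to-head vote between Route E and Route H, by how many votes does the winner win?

Ballots ranking Route E above Route H: 10+2 = 12.
Ballots ranking Route H above Route E: 13+5+12 = 30.
Route H wins 30–12, a margin of 18.

18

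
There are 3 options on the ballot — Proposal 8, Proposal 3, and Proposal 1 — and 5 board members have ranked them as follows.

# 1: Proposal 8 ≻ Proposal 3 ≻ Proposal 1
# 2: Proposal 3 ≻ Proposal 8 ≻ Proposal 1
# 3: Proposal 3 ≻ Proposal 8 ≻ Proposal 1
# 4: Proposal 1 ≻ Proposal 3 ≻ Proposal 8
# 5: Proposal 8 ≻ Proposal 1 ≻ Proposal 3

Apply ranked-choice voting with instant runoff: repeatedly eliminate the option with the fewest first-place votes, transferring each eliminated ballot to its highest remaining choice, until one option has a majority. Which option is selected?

Round 1: Proposal 8 2, Proposal 3 2, Proposal 1 1. Proposal 1 has the fewest and is eliminated.
Round 2: Proposal 3 3, Proposal 8 2. Proposal 3 has a majority.

Proposal 3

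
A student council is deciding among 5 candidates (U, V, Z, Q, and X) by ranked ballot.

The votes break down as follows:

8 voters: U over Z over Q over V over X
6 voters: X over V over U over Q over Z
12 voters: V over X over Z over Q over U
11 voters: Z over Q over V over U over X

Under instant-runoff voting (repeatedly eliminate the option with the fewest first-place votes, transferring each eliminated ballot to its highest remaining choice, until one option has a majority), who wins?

Round 1: V 12, Z 11, U 8, X 6, Q 0. Q has the fewest and is eliminated.
Round 2: V 12, Z 11, U 8, X 6. X has the fewest and is eliminated.
Round 3: V 18, Z 11, U 8. U has the fewest and is eliminated.
Round 4: Z 19, V 18. Z has a majority.

Z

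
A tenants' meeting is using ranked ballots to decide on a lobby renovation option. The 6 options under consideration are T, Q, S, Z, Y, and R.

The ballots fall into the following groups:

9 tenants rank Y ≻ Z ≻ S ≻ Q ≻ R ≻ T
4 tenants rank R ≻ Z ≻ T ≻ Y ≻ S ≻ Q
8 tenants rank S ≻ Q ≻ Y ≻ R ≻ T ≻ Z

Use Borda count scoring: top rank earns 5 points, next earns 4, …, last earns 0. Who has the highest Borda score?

Y

Borda scores:
  T: 9·0 + 4·3 + 8·1 = 20
  Q: 9·2 + 4·0 + 8·4 = 50
  S: 9·3 + 4·1 + 8·5 = 71
  Z: 9·4 + 4·4 + 8·0 = 52
  Y: 9·5 + 4·2 + 8·3 = 77
  R: 9·1 + 4·5 + 8·2 = 45
Y has the highest total.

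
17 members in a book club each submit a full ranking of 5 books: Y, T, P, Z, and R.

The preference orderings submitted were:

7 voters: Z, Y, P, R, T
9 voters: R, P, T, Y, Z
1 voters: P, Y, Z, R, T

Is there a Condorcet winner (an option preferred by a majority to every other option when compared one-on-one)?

Head-to-head results (17 voters total):
Y vs T: T wins 9–8.
Y vs P: P wins 10–7.
Y vs Z: Y wins 10–7.
Y vs R: R wins 9–8.
T vs P: P wins 17–0.
T vs Z: T wins 9–8.
T vs R: R wins 17–0.
P vs Z: P wins 10–7.
P vs R: R wins 9–8.
Z vs R: R wins 9–8.
R beats each rival — Y (9–8), T (17–0), P (9–8), Z (9–8) — so R is the Condorcet winner.

Yes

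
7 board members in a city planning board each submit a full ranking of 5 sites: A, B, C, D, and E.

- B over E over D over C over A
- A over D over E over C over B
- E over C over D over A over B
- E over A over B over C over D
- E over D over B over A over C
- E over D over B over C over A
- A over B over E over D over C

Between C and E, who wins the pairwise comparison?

Ballots ranking C above E: 0.
Ballots ranking E above C: 7.
E wins the head-to-head, 7–0.

E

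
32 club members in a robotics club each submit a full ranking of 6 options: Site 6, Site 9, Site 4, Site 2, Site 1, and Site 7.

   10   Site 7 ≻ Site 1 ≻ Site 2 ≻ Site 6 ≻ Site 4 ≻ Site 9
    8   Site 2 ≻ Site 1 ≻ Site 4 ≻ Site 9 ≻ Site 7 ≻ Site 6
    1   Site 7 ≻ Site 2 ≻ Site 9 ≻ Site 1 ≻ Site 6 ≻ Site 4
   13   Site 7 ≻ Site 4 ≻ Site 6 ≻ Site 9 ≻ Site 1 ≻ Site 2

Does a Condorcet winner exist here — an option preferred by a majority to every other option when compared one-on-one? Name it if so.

Head-to-head results (32 voters total):
Site 6 vs Site 9: Site 6 wins 23–9.
Site 6 vs Site 4: Site 4 wins 21–11.
Site 6 vs Site 2: Site 2 wins 19–13.
Site 6 vs Site 1: Site 1 wins 19–13.
Site 6 vs Site 7: Site 7 wins 32–0.
Site 9 vs Site 4: Site 4 wins 31–1.
Site 9 vs Site 2: Site 2 wins 19–13.
Site 9 vs Site 1: Site 1 wins 18–14.
Site 9 vs Site 7: Site 7 wins 24–8.
Site 4 vs Site 2: Site 2 wins 19–13.
Site 4 vs Site 1: Site 1 wins 19–13.
Site 4 vs Site 7: Site 7 wins 24–8.
Site 2 vs Site 1: Site 1 wins 23–9.
Site 2 vs Site 7: Site 7 wins 24–8.
Site 1 vs Site 7: Site 7 wins 24–8.
Site 7 beats each rival — Site 6 (32–0), Site 9 (24–8), Site 4 (24–8), Site 2 (24–8), Site 1 (24–8) — so Site 7 is the Condorcet winner.

Site 7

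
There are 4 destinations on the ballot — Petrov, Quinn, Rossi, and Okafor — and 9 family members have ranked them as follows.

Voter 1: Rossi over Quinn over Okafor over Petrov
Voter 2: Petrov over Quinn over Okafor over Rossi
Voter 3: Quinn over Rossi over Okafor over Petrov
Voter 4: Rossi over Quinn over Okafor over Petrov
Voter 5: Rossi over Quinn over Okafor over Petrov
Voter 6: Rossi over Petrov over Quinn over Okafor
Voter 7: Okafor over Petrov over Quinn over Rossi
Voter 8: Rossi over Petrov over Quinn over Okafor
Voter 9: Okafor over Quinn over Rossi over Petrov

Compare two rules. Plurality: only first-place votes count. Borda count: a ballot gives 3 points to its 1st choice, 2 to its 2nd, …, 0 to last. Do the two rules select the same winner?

Yes

Plurality first-place counts: Petrov 1, Quinn 1, Rossi 5, Okafor 2 → Rossi.
Borda totals: Petrov 9, Quinn 16, Rossi 18, Okafor 11 → Rossi.
The two rules agree on Rossi.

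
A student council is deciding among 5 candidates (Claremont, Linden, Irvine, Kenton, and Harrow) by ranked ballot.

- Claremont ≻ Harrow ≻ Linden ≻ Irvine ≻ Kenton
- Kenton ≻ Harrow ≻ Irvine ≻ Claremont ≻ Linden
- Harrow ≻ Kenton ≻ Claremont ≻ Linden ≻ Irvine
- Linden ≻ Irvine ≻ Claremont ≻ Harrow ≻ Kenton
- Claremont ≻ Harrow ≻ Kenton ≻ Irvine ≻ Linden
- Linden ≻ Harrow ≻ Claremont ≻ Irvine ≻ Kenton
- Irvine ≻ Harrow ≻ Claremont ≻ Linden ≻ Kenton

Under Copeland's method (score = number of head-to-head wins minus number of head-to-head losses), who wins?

Harrow

Pairwise results:
  Claremont vs Linden: Claremont wins 5–2.
  Claremont vs Irvine: Claremont wins 4–3.
  Claremont vs Kenton: Claremont wins 5–2.
  Claremont vs Harrow: Harrow wins 4–3.
  Linden vs Irvine: Linden wins 4–3.
  Linden vs Kenton: Linden wins 4–3.
  Linden vs Harrow: Harrow wins 5–2.
  Irvine vs Kenton: Irvine wins 4–3.
  Irvine vs Harrow: Harrow wins 5–2.
  Kenton vs Harrow: Harrow wins 6–1.
Copeland scores (wins − losses):
  Claremont: 3 − 1 = 2
  Linden: 2 − 2 = 0
  Irvine: 1 − 3 = -2
  Kenton: 0 − 4 = -4
  Harrow: 4 − 0 = 4
Harrow has the best Copeland score.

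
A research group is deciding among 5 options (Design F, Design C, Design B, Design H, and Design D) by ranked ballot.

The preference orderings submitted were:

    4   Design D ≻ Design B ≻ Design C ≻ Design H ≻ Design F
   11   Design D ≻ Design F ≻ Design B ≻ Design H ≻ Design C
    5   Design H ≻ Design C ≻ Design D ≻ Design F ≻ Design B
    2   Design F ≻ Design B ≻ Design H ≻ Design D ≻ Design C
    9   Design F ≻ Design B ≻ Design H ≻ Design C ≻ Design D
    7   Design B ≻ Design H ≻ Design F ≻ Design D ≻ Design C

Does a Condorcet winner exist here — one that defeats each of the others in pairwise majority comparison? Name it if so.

There is no Condorcet winner

Head-to-head results (38 voters total):
Design F vs Design C: Design F wins 29–9.
Design F vs Design B: Design F wins 27–11.
Design F vs Design H: Design F wins 22–16.
Design F vs Design D: Design D wins 20–18.
Design C vs Design B: Design B wins 33–5.
Design C vs Design H: Design H wins 34–4.
Design C vs Design D: Design D wins 24–14.
Design B vs Design H: Design B wins 33–5.
Design B vs Design D: Design D wins 20–18.
Design H vs Design D: Design H wins 23–15.
No candidate beats all others: Design F beats Design H beats Design D beats Design F, a majority cycle.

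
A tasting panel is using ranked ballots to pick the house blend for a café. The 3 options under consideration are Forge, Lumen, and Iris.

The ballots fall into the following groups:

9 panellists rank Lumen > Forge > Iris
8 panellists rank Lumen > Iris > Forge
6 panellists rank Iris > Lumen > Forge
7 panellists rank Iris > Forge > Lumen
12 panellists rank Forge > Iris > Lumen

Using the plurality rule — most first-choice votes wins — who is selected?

First-place vote totals:
  Forge: 12
  Lumen: 17
  Iris: 13
Lumen has the most first-place votes.

Lumen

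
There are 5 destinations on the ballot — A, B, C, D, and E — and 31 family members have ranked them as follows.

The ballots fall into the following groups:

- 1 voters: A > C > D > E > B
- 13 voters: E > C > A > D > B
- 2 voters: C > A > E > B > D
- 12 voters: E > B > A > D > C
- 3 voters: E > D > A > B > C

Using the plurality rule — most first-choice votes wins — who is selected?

First-place vote totals:
  A: 1
  B: 0
  C: 2
  D: 0
  E: 28
E has the most first-place votes.

E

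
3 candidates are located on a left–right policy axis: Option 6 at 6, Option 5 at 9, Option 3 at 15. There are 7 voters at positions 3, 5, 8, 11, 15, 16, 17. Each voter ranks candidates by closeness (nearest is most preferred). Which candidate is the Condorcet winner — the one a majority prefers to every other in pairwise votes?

With single-peaked preferences on a line, the Condorcet winner is the candidate closest to the median voter.
The median voter (position 11) is closest to Option 5 at 9.
Check: Option 5 vs Option 3 — voters closer to Option 5: 4 of 7.

Option 5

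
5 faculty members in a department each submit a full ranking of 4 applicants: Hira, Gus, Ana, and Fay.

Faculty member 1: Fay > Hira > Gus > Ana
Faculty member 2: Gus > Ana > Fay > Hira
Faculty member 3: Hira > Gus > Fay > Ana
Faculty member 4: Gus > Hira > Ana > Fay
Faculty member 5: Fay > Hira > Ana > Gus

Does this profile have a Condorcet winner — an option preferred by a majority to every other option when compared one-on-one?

No

Head-to-head results (5 voters total):
Hira vs Gus: Hira wins 3–2.
Hira vs Ana: Hira wins 4–1.
Hira vs Fay: Fay wins 3–2.
Gus vs Ana: Gus wins 4–1.
Gus vs Fay: Gus wins 3–2.
Ana vs Fay: Fay wins 3–2.
No candidate beats all others: Hira beats Gus beats Fay beats Hira, a majority cycle.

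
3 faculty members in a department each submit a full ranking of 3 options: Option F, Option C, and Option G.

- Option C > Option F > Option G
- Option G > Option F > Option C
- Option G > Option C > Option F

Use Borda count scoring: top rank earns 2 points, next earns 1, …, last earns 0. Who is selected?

Option G

Borda scores:
  Option F: 1 + 1 + 0 = 2
  Option C: 2 + 0 + 1 = 3
  Option G: 0 + 2 + 2 = 4
Option G has the highest total.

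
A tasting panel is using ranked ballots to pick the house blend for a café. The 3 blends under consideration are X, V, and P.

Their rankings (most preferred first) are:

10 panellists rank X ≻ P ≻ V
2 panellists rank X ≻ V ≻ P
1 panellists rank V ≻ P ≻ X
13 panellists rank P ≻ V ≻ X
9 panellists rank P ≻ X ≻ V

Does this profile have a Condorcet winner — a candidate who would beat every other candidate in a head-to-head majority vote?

Head-to-head results (35 voters total):
X vs V: X wins 21–14.
X vs P: P wins 23–12.
V vs P: P wins 32–3.
P beats each rival — X (23–12), V (32–3) — so P is the Condorcet winner.

Yes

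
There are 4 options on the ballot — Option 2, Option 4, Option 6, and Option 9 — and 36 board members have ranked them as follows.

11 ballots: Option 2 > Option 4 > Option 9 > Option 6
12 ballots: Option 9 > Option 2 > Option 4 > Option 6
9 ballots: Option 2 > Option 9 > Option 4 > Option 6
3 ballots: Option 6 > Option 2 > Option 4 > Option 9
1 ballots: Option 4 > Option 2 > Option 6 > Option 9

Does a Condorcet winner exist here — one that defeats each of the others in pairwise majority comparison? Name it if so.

Head-to-head results (36 voters total):
Option 2 vs Option 4: Option 2 wins 35–1.
Option 2 vs Option 6: Option 2 wins 33–3.
Option 2 vs Option 9: Option 2 wins 24–12.
Option 4 vs Option 6: Option 4 wins 33–3.
Option 4 vs Option 9: Option 9 wins 21–15.
Option 6 vs Option 9: Option 9 wins 32–4.
Option 2 beats each rival — Option 4 (35–1), Option 6 (33–3), Option 9 (24–12) — so Option 2 is the Condorcet winner.

Option 2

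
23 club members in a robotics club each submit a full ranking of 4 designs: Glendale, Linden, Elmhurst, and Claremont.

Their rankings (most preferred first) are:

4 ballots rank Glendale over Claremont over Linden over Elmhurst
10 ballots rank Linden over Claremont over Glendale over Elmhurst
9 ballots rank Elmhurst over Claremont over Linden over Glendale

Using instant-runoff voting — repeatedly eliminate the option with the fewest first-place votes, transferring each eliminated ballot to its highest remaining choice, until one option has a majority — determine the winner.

Round 1: Linden 10, Elmhurst 9, Glendale 4, Claremont 0. Claremont has the fewest and is eliminated.
Round 2: Linden 10, Elmhurst 9, Glendale 4. Glendale has the fewest and is eliminated.
Round 3: Linden 14, Elmhurst 9. Linden has a majority.

Linden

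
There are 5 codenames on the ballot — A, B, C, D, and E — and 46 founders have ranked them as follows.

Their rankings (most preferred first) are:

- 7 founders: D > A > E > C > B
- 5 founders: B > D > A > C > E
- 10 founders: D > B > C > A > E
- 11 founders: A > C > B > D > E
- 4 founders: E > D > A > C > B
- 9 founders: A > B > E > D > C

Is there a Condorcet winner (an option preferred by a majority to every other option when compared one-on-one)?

Head-to-head results (46 voters total):
A vs B: A wins 31–15.
A vs C: A wins 36–10.
A vs D: D wins 26–20.
A vs E: A wins 42–4.
B vs C: B wins 24–22.
B vs D: B wins 25–21.
B vs E: B wins 35–11.
C vs D: D wins 35–11.
C vs E: C wins 26–20.
D vs E: D wins 33–13.
No candidate beats all others: A beats B beats D beats A, a majority cycle.

No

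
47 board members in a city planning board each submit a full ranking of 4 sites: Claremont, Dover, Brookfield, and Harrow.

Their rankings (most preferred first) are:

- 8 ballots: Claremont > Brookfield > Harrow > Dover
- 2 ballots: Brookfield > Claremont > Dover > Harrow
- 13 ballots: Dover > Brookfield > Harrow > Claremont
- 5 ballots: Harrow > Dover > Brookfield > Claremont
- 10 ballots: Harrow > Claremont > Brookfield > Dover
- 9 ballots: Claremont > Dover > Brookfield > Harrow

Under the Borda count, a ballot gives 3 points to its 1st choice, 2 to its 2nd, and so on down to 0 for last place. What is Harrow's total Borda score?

66

Borda scores:
  Claremont: 8·3 + 2·2 + 13·0 + 5·0 + 10·2 + 9·3 = 75
  Dover: 8·0 + 2·1 + 13·3 + 5·2 + 10·0 + 9·2 = 69
  Brookfield: 8·2 + 2·3 + 13·2 + 5·1 + 10·1 + 9·1 = 72
  Harrow: 8·1 + 2·0 + 13·1 + 5·3 + 10·3 + 9·0 = 66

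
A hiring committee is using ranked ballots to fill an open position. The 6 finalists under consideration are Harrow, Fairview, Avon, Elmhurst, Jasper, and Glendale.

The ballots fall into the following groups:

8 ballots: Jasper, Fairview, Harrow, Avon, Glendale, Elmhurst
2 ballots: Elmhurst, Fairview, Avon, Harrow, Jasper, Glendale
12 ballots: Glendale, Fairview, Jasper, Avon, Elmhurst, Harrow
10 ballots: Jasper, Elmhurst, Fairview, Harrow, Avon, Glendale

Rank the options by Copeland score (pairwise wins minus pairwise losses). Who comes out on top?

Jasper

Pairwise results:
  Harrow vs Fairview: Fairview wins 32–0.
  Harrow vs Avon: Harrow wins 18–14.
  Harrow vs Elmhurst: Elmhurst wins 24–8.
  Harrow vs Jasper: Jasper wins 30–2.
  Harrow vs Glendale: Harrow wins 20–12.
  Fairview vs Avon: Fairview wins 32–0.
  Fairview vs Elmhurst: Fairview wins 20–12.
  Fairview vs Jasper: Jasper wins 18–14.
  Fairview vs Glendale: Fairview wins 20–12.
  Avon vs Elmhurst: Avon wins 20–12.
  Avon vs Jasper: Jasper wins 30–2.
  Avon vs Glendale: Avon wins 20–12.
  Elmhurst vs Jasper: Jasper wins 30–2.
  Elmhurst vs Glendale: Glendale wins 20–12.
  Jasper vs Glendale: Jasper wins 20–12.
Copeland scores (wins − losses):
  Harrow: 2 − 3 = -1
  Fairview: 4 − 1 = 3
  Avon: 2 − 3 = -1
  Elmhurst: 1 − 4 = -3
  Jasper: 5 − 0 = 5
  Glendale: 1 − 4 = -3
Jasper has the best Copeland score.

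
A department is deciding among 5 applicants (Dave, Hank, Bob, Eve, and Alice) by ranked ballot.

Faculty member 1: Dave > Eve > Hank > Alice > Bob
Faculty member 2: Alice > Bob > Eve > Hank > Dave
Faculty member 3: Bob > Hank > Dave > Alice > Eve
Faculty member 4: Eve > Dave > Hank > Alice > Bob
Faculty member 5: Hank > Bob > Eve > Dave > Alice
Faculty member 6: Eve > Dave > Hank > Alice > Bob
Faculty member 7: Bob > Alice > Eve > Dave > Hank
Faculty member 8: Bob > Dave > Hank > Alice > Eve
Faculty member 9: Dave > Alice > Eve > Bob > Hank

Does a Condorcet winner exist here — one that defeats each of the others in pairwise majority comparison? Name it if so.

Head-to-head results (9 voters total):
Dave vs Hank: Dave wins 6–3.
Dave vs Bob: Bob wins 5–4.
Dave vs Eve: Eve wins 5–4.
Dave vs Alice: Dave wins 7–2.
Hank vs Bob: Bob wins 5–4.
Hank vs Eve: Eve wins 6–3.
Hank vs Alice: Hank wins 6–3.
Bob vs Eve: Bob wins 5–4.
Bob vs Alice: Alice wins 5–4.
Eve vs Alice: Alice wins 5–4.
No candidate beats all others: Dave beats Alice beats Bob beats Dave, a majority cycle.

None — there is no Condorcet winner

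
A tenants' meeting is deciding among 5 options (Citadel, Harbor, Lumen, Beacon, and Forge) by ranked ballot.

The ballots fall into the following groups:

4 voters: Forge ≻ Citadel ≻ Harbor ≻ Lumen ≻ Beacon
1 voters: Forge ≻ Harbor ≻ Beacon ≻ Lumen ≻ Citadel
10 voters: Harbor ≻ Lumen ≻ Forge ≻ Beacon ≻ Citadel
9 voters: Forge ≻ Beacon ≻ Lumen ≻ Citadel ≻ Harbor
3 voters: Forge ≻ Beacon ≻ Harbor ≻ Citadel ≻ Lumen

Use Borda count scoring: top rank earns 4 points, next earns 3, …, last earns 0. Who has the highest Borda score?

Borda scores:
  Citadel: 4·3 + 0 + 10·0 + 9·1 + 3·1 = 24
  Harbor: 4·2 + 3 + 10·4 + 9·0 + 3·2 = 57
  Lumen: 4·1 + 1 + 10·3 + 9·2 + 3·0 = 53
  Beacon: 4·0 + 2 + 10·1 + 9·3 + 3·3 = 48
  Forge: 4·4 + 4 + 10·2 + 9·4 + 3·4 = 88
Forge has the highest total.

Forge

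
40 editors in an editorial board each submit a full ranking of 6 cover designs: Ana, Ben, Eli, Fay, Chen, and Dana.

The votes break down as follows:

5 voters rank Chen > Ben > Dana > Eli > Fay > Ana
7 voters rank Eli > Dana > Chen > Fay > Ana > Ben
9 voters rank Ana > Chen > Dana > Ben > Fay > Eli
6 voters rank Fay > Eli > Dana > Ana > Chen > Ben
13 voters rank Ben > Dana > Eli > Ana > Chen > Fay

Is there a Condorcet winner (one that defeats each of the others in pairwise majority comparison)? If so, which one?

Dana

Head-to-head results (40 voters total):
Ana vs Ben: Ana wins 22–18.
Ana vs Eli: Eli wins 31–9.
Ana vs Fay: Ana wins 22–18.
Ana vs Chen: Ana wins 28–12.
Ana vs Dana: Dana wins 31–9.
Ben vs Eli: Ben wins 27–13.
Ben vs Fay: Ben wins 27–13.
Ben vs Chen: Chen wins 27–13.
Ben vs Dana: Dana wins 22–18.
Eli vs Fay: Eli wins 25–15.
Eli vs Chen: Eli wins 26–14.
Eli vs Dana: Dana wins 27–13.
Fay vs Chen: Chen wins 34–6.
Fay vs Dana: Dana wins 34–6.
Chen vs Dana: Dana wins 26–14.
Dana beats each rival — Ana (31–9), Ben (22–18), Eli (27–13), Fay (34–6), Chen (26–14) — so Dana is the Condorcet winner.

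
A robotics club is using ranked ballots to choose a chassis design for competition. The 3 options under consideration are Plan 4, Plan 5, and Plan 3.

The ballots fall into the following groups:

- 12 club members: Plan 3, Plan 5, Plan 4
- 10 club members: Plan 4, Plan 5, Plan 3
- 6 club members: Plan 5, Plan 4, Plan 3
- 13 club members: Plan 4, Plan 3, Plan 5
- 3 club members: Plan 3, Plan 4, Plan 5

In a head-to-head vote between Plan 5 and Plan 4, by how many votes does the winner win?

8

Ballots ranking Plan 5 above Plan 4: 12+6 = 18.
Ballots ranking Plan 4 above Plan 5: 10+13+3 = 26.
Plan 4 wins 26–18, a margin of 8.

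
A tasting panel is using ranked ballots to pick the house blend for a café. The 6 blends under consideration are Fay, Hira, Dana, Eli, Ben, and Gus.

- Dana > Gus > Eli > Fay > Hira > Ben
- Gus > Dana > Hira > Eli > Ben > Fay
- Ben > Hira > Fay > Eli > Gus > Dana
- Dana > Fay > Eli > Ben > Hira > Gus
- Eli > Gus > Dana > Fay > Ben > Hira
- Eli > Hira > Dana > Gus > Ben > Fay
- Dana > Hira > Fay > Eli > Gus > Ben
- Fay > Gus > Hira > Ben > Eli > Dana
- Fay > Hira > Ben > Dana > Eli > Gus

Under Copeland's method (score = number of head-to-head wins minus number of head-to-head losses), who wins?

Dana

Pairwise results:
  Fay vs Hira: Fay wins 5–4.
  Fay vs Dana: Dana wins 6–3.
  Fay vs Eli: Fay wins 5–4.
  Fay vs Ben: Fay wins 6–3.
  Fay vs Gus: Fay wins 5–4.
  Hira vs Dana: Dana wins 5–4.
  Hira vs Eli: Hira wins 5–4.
  Hira vs Ben: Hira wins 6–3.
  Hira vs Gus: Hira wins 5–4.
  Dana vs Eli: Dana wins 5–4.
  Dana vs Ben: Dana wins 6–3.
  Dana vs Gus: Dana wins 5–4.
  Eli vs Ben: Eli wins 6–3.
  Eli vs Gus: Eli wins 6–3.
  Ben vs Gus: Gus wins 6–3.
Copeland scores (wins − losses):
  Fay: 4 − 1 = 3
  Hira: 3 − 2 = 1
  Dana: 5 − 0 = 5
  Eli: 2 − 3 = -1
  Ben: 0 − 5 = -5
  Gus: 1 − 4 = -3
Dana has the best Copeland score.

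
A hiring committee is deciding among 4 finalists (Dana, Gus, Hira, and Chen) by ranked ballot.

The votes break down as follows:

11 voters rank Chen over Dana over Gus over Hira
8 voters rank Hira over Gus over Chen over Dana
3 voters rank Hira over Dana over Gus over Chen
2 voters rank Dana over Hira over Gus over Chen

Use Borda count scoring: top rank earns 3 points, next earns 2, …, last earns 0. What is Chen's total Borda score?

Borda scores:
  Dana: 11·2 + 8·0 + 3·2 + 2·3 = 34
  Gus: 11·1 + 8·2 + 3·1 + 2·1 = 32
  Hira: 11·0 + 8·3 + 3·3 + 2·2 = 37
  Chen: 11·3 + 8·1 + 3·0 + 2·0 = 41

41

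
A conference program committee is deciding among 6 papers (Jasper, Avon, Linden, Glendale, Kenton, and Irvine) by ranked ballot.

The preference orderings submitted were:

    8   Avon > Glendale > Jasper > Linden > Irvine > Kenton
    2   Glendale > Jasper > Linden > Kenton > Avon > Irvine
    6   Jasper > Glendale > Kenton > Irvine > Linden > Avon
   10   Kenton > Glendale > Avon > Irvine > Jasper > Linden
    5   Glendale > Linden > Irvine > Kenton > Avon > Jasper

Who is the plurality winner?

Kenton

First-place vote totals:
  Jasper: 6
  Avon: 8
  Linden: 0
  Glendale: 7
  Kenton: 10
  Irvine: 0
Kenton has the most first-place votes.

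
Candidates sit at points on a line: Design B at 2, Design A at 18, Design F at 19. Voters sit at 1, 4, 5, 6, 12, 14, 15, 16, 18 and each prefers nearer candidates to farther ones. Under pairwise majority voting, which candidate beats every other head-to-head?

Design A

With single-peaked preferences on a line, the Condorcet winner is the candidate closest to the median voter.
The median voter (position 12) is closest to Design A at 18.
Check: Design A vs Design F — voters closer to Design A: 9 of 9.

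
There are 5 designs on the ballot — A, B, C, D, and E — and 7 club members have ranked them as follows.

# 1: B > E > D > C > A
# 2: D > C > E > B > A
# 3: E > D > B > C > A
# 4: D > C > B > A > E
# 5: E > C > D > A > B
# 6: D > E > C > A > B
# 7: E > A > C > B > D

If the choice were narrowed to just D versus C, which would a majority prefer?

Ballots ranking D above C: 5.
Ballots ranking C above D: 2.
D wins the head-to-head, 5–2.

D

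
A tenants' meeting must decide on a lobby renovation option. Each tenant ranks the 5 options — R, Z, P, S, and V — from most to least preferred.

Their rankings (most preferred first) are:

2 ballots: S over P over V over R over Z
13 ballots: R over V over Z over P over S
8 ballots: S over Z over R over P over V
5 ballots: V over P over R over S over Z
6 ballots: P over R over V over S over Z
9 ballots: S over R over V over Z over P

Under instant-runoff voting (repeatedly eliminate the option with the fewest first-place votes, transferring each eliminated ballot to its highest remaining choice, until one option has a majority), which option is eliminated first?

Round 1: S 19, R 13, P 6, V 5, Z 0. Z has the fewest and is eliminated.
Round 2: S 19, R 13, P 6, V 5. V has the fewest and is eliminated.
Round 3: S 19, R 13, P 11. P has the fewest and is eliminated.
Round 4: R 24, S 19. R has a majority.

Z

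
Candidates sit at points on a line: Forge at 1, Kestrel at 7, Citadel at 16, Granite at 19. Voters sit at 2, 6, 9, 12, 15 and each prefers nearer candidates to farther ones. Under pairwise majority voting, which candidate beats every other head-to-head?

With single-peaked preferences on a line, the Condorcet winner is the candidate closest to the median voter.
The median voter (position 9) is closest to Kestrel at 7.
Check: Kestrel vs Forge — voters closer to Kestrel: 4 of 5.

Kestrel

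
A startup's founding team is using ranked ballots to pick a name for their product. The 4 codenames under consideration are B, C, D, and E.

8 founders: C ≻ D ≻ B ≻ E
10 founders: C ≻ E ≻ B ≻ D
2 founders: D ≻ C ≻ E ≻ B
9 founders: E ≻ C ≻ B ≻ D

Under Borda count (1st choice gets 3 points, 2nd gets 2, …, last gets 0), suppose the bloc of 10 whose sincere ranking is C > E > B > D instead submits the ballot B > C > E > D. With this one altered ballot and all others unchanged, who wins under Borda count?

C

Borda totals with the altered ballot: B 47, C 66, D 22, E 39.
The winner is unchanged: still C.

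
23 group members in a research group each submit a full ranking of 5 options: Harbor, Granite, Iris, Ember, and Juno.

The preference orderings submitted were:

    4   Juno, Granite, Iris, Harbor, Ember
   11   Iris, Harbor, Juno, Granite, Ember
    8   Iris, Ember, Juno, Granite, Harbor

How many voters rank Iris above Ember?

Ballots ranking Iris above Ember: 4+11+8 = 23.
Ballots ranking Ember above Iris: 0.
So 23 of 23 voters prefer Iris to Ember.

23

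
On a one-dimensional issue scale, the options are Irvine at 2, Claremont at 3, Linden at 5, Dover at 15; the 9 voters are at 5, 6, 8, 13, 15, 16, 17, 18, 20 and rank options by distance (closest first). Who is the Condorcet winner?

Dover

With single-peaked preferences on a line, the Condorcet winner is the candidate closest to the median voter.
The median voter (position 15) is closest to Dover at 15.
Check: Dover vs Irvine — voters closer to Dover: 6 of 9.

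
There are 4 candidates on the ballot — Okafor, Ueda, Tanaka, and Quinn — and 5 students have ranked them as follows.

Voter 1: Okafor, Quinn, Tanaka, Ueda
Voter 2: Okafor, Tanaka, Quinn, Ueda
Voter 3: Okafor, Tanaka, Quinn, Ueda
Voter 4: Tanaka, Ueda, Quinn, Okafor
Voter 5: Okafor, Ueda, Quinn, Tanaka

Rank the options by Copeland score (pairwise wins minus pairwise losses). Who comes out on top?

Okafor

Pairwise results:
  Okafor vs Ueda: Okafor wins 4–1.
  Okafor vs Tanaka: Okafor wins 4–1.
  Okafor vs Quinn: Okafor wins 4–1.
  Ueda vs Tanaka: Tanaka wins 4–1.
  Ueda vs Quinn: Quinn wins 3–2.
  Tanaka vs Quinn: Tanaka wins 3–2.
Copeland scores (wins − losses):
  Okafor: 3 − 0 = 3
  Ueda: 0 − 3 = -3
  Tanaka: 2 − 1 = 1
  Quinn: 1 − 2 = -1
Okafor has the best Copeland score.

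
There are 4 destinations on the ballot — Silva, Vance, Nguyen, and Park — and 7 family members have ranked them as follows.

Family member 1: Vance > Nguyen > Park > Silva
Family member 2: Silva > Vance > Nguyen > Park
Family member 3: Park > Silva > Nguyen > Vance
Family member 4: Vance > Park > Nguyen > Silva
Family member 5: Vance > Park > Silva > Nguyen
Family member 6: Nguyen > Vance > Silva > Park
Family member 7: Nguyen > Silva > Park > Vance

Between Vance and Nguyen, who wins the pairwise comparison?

Ballots ranking Vance above Nguyen: 4.
Ballots ranking Nguyen above Vance: 3.
Vance wins the head-to-head, 4–3.

Vance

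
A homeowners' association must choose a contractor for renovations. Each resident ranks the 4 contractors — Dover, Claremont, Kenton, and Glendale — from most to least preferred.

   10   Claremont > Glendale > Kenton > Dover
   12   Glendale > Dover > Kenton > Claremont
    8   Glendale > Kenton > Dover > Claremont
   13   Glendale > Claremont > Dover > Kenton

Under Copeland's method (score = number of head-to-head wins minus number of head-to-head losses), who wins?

Pairwise results:
  Dover vs Claremont: Claremont wins 23–20.
  Dover vs Kenton: Dover wins 25–18.
  Dover vs Glendale: Glendale wins 43–0.
  Claremont vs Kenton: Claremont wins 23–20.
  Claremont vs Glendale: Glendale wins 33–10.
  Kenton vs Glendale: Glendale wins 43–0.
Copeland scores (wins − losses):
  Dover: 1 − 2 = -1
  Claremont: 2 − 1 = 1
  Kenton: 0 − 3 = -3
  Glendale: 3 − 0 = 3
Glendale has the best Copeland score.

Glendale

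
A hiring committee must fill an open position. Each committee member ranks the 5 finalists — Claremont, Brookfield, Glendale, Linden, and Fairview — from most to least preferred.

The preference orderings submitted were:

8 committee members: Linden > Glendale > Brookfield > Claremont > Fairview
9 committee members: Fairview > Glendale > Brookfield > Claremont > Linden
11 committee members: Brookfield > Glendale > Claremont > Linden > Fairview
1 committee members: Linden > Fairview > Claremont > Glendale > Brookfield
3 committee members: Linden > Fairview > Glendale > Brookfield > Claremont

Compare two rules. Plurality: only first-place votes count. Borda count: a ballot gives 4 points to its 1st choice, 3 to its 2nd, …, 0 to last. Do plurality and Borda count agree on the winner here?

Plurality first-place counts: Claremont 0, Brookfield 11, Glendale 0, Linden 12, Fairview 9 → Linden.
Borda totals: Claremont 41, Brookfield 81, Glendale 91, Linden 59, Fairview 48 → Glendale.
The two rules disagree: plurality picks Linden, Borda picks Glendale.

No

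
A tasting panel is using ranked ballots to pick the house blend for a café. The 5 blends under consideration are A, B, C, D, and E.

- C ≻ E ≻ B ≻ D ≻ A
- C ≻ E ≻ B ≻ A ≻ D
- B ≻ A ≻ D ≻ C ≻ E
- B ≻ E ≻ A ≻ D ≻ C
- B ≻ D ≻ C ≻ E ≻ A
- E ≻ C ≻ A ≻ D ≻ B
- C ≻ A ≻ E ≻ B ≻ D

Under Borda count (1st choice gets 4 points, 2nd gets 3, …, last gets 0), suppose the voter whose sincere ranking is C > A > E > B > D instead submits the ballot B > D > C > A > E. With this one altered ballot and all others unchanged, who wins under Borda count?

Borda totals with the altered ballot: A 9, B 20, C 16, D 11, E 14.
The switch changes the winner from C to B.

B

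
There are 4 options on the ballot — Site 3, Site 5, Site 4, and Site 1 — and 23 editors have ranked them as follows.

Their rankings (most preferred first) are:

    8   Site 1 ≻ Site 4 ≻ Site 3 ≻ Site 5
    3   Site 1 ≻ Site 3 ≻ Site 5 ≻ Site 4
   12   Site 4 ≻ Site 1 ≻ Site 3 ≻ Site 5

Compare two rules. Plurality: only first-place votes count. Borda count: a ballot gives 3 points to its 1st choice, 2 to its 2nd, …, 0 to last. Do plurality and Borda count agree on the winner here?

Plurality first-place counts: Site 3 0, Site 5 0, Site 4 12, Site 1 11 → Site 4.
Borda totals: Site 3 26, Site 5 3, Site 4 52, Site 1 57 → Site 1.
The two rules disagree: plurality picks Site 4, Borda picks Site 1.

No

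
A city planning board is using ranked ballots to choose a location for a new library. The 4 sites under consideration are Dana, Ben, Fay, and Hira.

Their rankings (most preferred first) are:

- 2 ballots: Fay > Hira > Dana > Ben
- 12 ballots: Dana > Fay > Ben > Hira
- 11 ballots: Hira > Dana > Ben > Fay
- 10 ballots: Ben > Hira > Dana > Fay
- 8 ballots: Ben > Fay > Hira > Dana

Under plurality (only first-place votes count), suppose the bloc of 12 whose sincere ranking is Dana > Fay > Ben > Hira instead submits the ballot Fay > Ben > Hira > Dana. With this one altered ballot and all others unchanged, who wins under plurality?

Ben

First-place totals with the altered ballot: Dana 0, Ben 18, Fay 14, Hira 11.
The winner is unchanged: still Ben.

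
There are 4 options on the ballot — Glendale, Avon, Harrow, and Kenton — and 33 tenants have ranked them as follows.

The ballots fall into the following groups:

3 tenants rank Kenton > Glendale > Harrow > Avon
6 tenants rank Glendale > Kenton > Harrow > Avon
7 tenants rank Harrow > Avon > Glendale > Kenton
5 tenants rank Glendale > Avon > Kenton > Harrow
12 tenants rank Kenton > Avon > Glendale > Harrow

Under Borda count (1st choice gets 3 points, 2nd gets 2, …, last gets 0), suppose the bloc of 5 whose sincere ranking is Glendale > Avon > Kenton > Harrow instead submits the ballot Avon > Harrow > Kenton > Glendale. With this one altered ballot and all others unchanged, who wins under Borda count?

Kenton

Borda totals with the altered ballot: Glendale 43, Avon 53, Harrow 40, Kenton 62.
The winner is unchanged: still Kenton.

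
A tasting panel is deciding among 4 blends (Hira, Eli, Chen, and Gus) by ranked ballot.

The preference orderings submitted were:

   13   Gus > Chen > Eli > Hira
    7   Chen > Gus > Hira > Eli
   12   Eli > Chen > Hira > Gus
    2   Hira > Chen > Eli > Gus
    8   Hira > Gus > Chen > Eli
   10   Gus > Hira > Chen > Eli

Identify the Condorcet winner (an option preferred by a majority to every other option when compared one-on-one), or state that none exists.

Gus

Head-to-head results (52 voters total):
Hira vs Eli: Hira wins 27–25.
Hira vs Chen: Chen wins 32–20.
Hira vs Gus: Gus wins 30–22.
Eli vs Chen: Chen wins 40–12.
Eli vs Gus: Gus wins 38–14.
Chen vs Gus: Gus wins 31–21.
Gus beats each rival — Hira (30–22), Eli (38–14), Chen (31–21) — so Gus is the Condorcet winner.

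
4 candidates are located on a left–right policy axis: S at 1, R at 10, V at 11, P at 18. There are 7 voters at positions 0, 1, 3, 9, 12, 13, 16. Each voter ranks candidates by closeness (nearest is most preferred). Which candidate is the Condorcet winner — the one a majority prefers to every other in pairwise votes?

R

With single-peaked preferences on a line, the Condorcet winner is the candidate closest to the median voter.
The median voter (position 9) is closest to R at 10.
Check: R vs S — voters closer to R: 4 of 7.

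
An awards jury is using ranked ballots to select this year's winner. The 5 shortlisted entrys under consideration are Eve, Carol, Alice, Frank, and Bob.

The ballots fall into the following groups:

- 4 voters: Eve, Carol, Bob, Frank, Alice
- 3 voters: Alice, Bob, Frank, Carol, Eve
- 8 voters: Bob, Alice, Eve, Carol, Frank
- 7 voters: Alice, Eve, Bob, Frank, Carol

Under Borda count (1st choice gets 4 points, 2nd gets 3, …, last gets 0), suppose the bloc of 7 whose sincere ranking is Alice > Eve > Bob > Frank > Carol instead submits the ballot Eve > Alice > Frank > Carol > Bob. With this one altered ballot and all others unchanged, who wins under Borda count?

Borda totals with the altered ballot: Eve 60, Carol 30, Alice 57, Frank 24, Bob 49.
The switch changes the winner from Alice to Eve.

Eve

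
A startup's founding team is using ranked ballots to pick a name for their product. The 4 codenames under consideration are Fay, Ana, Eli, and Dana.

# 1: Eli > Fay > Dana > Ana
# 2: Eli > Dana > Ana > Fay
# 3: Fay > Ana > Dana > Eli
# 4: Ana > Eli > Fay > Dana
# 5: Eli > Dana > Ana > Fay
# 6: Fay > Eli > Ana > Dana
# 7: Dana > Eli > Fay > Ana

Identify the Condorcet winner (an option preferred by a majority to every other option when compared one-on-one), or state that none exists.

Eli

Head-to-head results (7 voters total):
Fay vs Ana: Fay wins 4–3.
Fay vs Eli: Eli wins 5–2.
Fay vs Dana: Fay wins 4–3.
Ana vs Eli: Eli wins 5–2.
Ana vs Dana: Dana wins 4–3.
Eli vs Dana: Eli wins 5–2.
Eli beats each rival — Fay (5–2), Ana (5–2), Dana (5–2) — so Eli is the Condorcet winner.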